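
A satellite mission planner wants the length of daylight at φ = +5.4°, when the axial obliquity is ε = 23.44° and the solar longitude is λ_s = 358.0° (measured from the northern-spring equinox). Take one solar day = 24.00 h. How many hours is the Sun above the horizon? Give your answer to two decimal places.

Solar declination: sin δ = sin ε · sin λ_s = sin 23.44° × sin 358.0° = -0.01388, so δ = -0.795°.
cos H₀ = −tan φ · tan δ = −tan(+5.4°) × tan(-0.795°) = 0.0013, so H₀ = 1.5695 rad = 89.92°.
Daylight = 2H₀/(2π) × 24.00 h = (1.5695/π) × 24.00 = 11.99 h.

11.99 h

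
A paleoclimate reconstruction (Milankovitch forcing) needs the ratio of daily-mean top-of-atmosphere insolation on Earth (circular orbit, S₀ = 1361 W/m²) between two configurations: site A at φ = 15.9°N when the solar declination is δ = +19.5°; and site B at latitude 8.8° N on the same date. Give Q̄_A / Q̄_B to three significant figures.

Q̄_A / Q̄_B ≈ 1.04

— Configuration A (φ=+15.9°):
cos H₀ = −tan(+15.9°) tan(+19.500°) = -0.1009, H₀ = 1.6718 rad.
Bracket: H₀ sin φ sin δ + cos φ cos δ sin H₀ = 1.6718×0.27396×0.33381 + 0.96174×0.94264×0.99490 = 0.152887 + 0.901951 = 1.054838.
Q̄ = (S₀/π) × [bracket] = (1361/π) × 1.054838 = 456.98 W/m².
— Configuration B (φ=+8.8°):
cos H₀ = −tan(+8.8°) tan(+19.500°) = -0.0548, H₀ = 1.6256 rad.
Bracket: H₀ sin φ sin δ + cos φ cos δ sin H₀ = 1.6256×0.15299×0.33381 + 0.98823×0.94264×0.99850 = 0.083019 + 0.930148 = 1.013167.
Q̄ = (S₀/π) × [bracket] = (1361/π) × 1.013167 = 438.92 W/m².
Ratio Q̄_A / Q̄_B = 456.98 / 438.92 = 1.041.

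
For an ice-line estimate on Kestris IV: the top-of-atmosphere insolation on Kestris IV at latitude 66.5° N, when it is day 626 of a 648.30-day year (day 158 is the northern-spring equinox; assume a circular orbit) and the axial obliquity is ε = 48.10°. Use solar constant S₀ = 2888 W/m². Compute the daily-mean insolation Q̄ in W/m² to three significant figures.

Solar longitude: λ_s = 360° × (626 − 158)/648.30 = 259.880°.
sin δ = sin 48.10° × sin 259.880° = -0.73273, so δ = -47.116°.
cos H₀ = −tan(+66.5°) tan(-47.116°) = 2.4763 ≥ 1 ⇒ polar night, H₀ = 0 and Q̄ = 0.

Q̄ ≈ 0.00 W/m²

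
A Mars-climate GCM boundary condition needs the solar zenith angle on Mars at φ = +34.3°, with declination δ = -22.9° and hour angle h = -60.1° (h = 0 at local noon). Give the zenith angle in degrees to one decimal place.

cos θ_z = sin φ sin δ + cos φ cos δ cos h = -0.219281 + 0.379344 = 0.160063.
θ_z = arccos(0.160063) = 80.8°.

θ_z = 80.8°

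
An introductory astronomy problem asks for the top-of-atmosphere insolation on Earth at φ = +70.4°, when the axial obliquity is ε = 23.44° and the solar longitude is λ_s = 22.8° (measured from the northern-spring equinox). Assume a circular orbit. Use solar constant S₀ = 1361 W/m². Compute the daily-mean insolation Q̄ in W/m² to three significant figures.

Q̄ ≈ 256 W/m²

Solar declination: sin δ = sin ε · sin λ_s = sin 23.44° × sin 22.8° = 0.15415, so δ = +8.867°.
cos H₀ = −tan(+70.4°) tan(+8.867°) = -0.4381, H₀ = 2.0243 rad.
Bracket: H₀ sin φ sin δ + cos φ cos δ sin H₀ = 2.0243×0.94206×0.15415 + 0.33545×0.98805×0.89891 = 0.293966 + 0.297936 = 0.591902.
Q̄ = (S₀/π) × [bracket] = (1361/π) × 0.591902 = 256.4 W/m².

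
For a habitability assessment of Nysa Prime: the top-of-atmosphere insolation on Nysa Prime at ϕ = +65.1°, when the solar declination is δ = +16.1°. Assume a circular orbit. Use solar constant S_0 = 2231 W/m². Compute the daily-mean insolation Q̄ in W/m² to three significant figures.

cos h₀ = −tan(+65.1°) tan(+16.100°) = -0.6218, h₀ = 2.2418 rad.
Bracket: h₀ sin ϕ sin δ + cos ϕ cos δ sin h₀ = 2.2418×0.90704×0.27731 + 0.42104×0.96078×0.78317 = 0.563883 + 0.316813 = 0.880696.
Q̄ = (S_0/π) × [bracket] = (2231/π) × 0.880696 = 625.4 W/m².

Q̄ ≈ 625 W/m²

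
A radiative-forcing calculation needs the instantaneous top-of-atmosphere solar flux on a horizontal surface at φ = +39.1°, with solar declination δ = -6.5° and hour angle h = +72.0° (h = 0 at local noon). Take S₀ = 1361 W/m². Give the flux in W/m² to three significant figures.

cos θ_z = sin φ sin δ + cos φ cos δ cos h = -0.071395 + 0.238270 = 0.166875.
Flux = S₀ · cos θ_z = 1361 × 0.166875 = 227.1 W/m².

227 W/m²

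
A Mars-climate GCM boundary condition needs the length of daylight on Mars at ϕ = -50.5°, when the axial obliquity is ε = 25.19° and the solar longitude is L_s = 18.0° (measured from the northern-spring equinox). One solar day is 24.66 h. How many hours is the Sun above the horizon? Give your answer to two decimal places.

11.06 h

Solar declination: sin δ = sin ε · sin L_s = sin 25.19° × sin 18.0° = 0.13152, so δ = +7.558°.
cos h₀ = −tan ϕ · tan δ = −tan(-50.5°) × tan(+7.558°) = 0.1609, so h₀ = 1.4091 rad = 80.74°.
Daylight = 2h₀/(2π) × 24.66 h = (1.4091/π) × 24.66 = 11.06 h.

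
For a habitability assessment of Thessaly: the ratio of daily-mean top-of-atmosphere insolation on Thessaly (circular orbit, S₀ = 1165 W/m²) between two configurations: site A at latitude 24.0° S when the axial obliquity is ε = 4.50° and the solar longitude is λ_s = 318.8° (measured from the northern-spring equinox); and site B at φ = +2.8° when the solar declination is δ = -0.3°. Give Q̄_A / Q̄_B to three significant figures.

Q̄_A / Q̄_B ≈ 0.947

— Configuration A (φ=-24.0°):
Solar declination: sin δ = sin ε · sin λ_s = sin 4.50° × sin 318.8° = -0.05168, so δ = -2.962°.
cos H₀ = −tan(-24.0°) tan(-2.962°) = -0.0230, H₀ = 1.5938 rad.
Bracket: H₀ sin φ sin δ + cos φ cos δ sin H₀ = 1.5938×-0.40674×-0.05168 + 0.91355×0.99866×0.99973 = 0.033502 + 0.912080 = 0.945582.
Q̄ = (S₀/π) × [bracket] = (1165/π) × 0.945582 = 350.65 W/m².
— Configuration B (φ=+2.8°):
cos H₀ = −tan(+2.8°) tan(-0.300°) = 0.0003, H₀ = 1.5705 rad.
Bracket: H₀ sin φ sin δ + cos φ cos δ sin H₀ = 1.5705×0.04885×-0.00524 + 0.99881×0.99999×1.00000 = -0.000402 + 0.998800 = 0.998398.
Q̄ = (S₀/π) × [bracket] = (1165/π) × 0.998398 = 370.24 W/m².
Ratio Q̄_A / Q̄_B = 350.65 / 370.24 = 0.9471.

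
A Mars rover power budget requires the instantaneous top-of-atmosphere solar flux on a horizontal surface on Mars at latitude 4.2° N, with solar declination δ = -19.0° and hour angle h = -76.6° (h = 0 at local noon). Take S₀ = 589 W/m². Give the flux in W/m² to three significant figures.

cos θ_z = sin φ sin δ + cos φ cos δ cos h = -0.023844 + 0.218533 = 0.194689.
Flux = S₀ · cos θ_z = 589 × 0.194689 = 114.7 W/m².

115 W/m²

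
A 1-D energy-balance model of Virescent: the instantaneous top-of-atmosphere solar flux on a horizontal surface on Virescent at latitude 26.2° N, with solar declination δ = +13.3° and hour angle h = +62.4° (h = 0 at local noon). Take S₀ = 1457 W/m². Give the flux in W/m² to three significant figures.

cos θ_z = sin φ sin δ + cos φ cos δ cos h = 0.101568 + 0.404547 = 0.506115.
Flux = S₀ · cos θ_z = 1457 × 0.506115 = 737.4 W/m².

737 W/m²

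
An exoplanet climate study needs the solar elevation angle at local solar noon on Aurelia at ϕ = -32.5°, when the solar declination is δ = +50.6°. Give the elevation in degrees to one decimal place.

6.9°

At local noon the hour angle is zero, so the zenith angle equals |ϕ − δ| = |-32.5° − (+50.600°)| = 83.100°.
Elevation = 90° − 83.100° = 6.9°.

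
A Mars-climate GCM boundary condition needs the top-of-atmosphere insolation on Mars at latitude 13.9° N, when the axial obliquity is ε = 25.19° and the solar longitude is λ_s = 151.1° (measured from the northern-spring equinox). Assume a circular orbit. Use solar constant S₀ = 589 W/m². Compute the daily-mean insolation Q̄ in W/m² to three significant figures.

Q̄ ≈ 193 W/m²

Solar declination: sin δ = sin ε · sin λ_s = sin 25.19° × sin 151.1° = 0.20570, so δ = +11.870°.
cos H₀ = −tan(+13.9°) tan(+11.870°) = -0.0520, H₀ = 1.6228 rad.
Bracket: H₀ sin φ sin δ + cos φ cos δ sin H₀ = 1.6228×0.24023×0.20570 + 0.97072×0.97862×0.99865 = 0.080191 + 0.948684 = 1.028875.
Q̄ = (S₀/π) × [bracket] = (589/π) × 1.028875 = 192.9 W/m².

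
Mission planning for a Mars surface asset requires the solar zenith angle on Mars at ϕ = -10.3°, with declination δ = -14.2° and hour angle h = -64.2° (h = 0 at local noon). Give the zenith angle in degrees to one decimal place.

θ_z = 62.7°

cos θ_z = sin ϕ sin δ + cos ϕ cos δ cos h = 0.043862 + 0.415133 = 0.458995.
θ_z = arccos(0.458995) = 62.7°.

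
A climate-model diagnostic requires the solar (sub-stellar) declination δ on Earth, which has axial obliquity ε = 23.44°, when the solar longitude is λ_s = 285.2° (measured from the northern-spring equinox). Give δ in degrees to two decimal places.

δ = -22.57°

sin δ = sin ε · sin λ_s = sin 23.44° × sin 285.2° = -0.383872.
δ = arcsin(-0.383872) = -22.57°.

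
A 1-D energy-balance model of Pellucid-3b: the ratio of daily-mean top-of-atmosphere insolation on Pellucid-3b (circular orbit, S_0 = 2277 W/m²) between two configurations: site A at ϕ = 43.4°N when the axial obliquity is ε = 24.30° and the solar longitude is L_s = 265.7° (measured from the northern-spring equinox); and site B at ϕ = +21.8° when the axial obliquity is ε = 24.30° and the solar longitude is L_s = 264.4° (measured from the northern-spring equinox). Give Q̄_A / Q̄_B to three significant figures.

— Configuration A (ϕ=+43.4°):
Solar declination: sin δ = sin ε · sin L_s = sin 24.30° × sin 265.7° = -0.41036, so δ = -24.227°.
cos h₀ = −tan(+43.4°) tan(-24.227°) = 0.4255, h₀ = 1.1312 rad.
Bracket: h₀ sin ϕ sin δ + cos ϕ cos δ sin h₀ = 1.1312×0.68709×-0.41036 + 0.72657×0.91193×0.90494 = -0.318947 + 0.599596 = 0.280649.
Q̄ = (S_0/π) × [bracket] = (2277/π) × 0.280649 = 203.41 W/m².
— Configuration B (ϕ=+21.8°):
Solar declination: sin δ = sin ε · sin L_s = sin 24.30° × sin 264.4° = -0.40955, so δ = -24.177°.
cos h₀ = −tan(+21.8°) tan(-24.177°) = 0.1796, h₀ = 1.3903 rad.
Bracket: h₀ sin ϕ sin δ + cos ϕ cos δ sin h₀ = 1.3903×0.37137×-0.40955 + 0.92849×0.91229×0.98375 = -0.211457 + 0.833288 = 0.621831.
Q̄ = (S_0/π) × [bracket] = (2277/π) × 0.621831 = 450.70 W/m².
Ratio Q̄_A / Q̄_B = 203.41 / 450.70 = 0.4513.

Q̄_A / Q̄_B ≈ 0.451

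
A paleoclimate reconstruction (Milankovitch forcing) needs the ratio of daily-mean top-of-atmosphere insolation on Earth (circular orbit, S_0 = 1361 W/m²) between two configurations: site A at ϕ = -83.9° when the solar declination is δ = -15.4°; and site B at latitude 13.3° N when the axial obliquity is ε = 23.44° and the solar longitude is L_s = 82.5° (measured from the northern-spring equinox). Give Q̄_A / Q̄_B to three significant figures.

Q̄_A / Q̄_B ≈ 0.797

— Configuration A (ϕ=-83.9°):
cos h₀ = −tan(-83.9°) tan(-15.400°) = -2.5774 ≤ −1 ⇒ polar day, h₀ = π.
Bracket: h₀ sin ϕ sin δ + cos ϕ cos δ sin h₀ = 3.1416×-0.99434×-0.26556 + 0.10626×0.96410×0.00000 = 0.829561 + 0.000000 = 0.829561.
Q̄ = (S_0/π) × [bracket] = (1361/π) × 0.829561 = 359.38 W/m².
— Configuration B (ϕ=+13.3°):
Solar declination: sin δ = sin ε · sin L_s = sin 23.44° × sin 82.5° = 0.39439, so δ = +23.228°.
cos h₀ = −tan(+13.3°) tan(+23.228°) = -0.1015, h₀ = 1.6724 rad.
Bracket: h₀ sin ϕ sin δ + cos ϕ cos δ sin h₀ = 1.6724×0.23005×0.39439 + 0.97318×0.91895×0.99484 = 0.151736 + 0.889689 = 1.041425.
Q̄ = (S_0/π) × [bracket] = (1361/π) × 1.041425 = 451.17 W/m².
Ratio Q̄_A / Q̄_B = 359.38 / 451.17 = 0.7966.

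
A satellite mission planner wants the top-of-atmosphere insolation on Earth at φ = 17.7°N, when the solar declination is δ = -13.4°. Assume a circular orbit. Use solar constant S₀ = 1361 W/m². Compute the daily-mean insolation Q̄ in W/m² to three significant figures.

Q̄ ≈ 355 W/m²

cos H₀ = −tan(+17.7°) tan(-13.400°) = 0.0760, H₀ = 1.4947 rad.
Bracket: H₀ sin φ sin δ + cos φ cos δ sin H₀ = 1.4947×0.30403×-0.23175 + 0.95266×0.97278×0.99711 = -0.105315 + 0.924050 = 0.818735.
Q̄ = (S₀/π) × [bracket] = (1361/π) × 0.818735 = 354.7 W/m².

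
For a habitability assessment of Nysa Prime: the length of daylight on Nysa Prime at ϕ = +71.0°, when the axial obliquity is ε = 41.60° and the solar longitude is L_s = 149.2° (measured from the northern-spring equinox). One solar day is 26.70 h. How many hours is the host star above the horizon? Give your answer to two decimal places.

26.70 h

Solar declination: sin δ = sin ε · sin L_s = sin 41.60° × sin 149.2° = 0.33996, so δ = +19.874°.
Sunrise equation: cos h₀ = −tan ϕ · tan δ = -1.0498 ≤ −1, so the host star never sets (polar day) and h₀ = π.
Daylight = 2h₀/(2π) × 26.70 h = (3.1416/π) × 26.70 = 26.70 h.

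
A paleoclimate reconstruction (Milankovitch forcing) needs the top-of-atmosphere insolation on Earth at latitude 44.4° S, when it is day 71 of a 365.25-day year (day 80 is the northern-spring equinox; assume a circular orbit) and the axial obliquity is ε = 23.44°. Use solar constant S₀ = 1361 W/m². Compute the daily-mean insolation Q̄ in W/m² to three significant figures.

Q̄ ≈ 339 W/m²

Solar longitude: λ_s = 360° × (71 − 80)/365.25 = -8.871°, i.e. -8.871° + 360° = 351.129°.
sin δ = sin 23.44° × sin 351.129° = -0.06134, so δ = -3.517°.
cos H₀ = −tan(-44.4°) tan(-3.517°) = -0.0602, H₀ = 1.6310 rad.
Bracket: H₀ sin φ sin δ + cos φ cos δ sin H₀ = 1.6310×-0.69966×-0.06134 + 0.71447×0.99812×0.99819 = 0.069998 + 0.711836 = 0.781834.
Q̄ = (S₀/π) × [bracket] = (1361/π) × 0.781834 = 338.7 W/m².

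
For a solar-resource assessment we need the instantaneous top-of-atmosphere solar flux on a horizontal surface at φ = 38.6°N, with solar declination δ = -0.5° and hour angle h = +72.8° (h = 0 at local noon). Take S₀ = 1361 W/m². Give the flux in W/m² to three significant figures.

cos θ_z = sin φ sin δ + cos φ cos δ cos h = -0.005444 + 0.231093 = 0.225649.
Flux = S₀ · cos θ_z = 1361 × 0.225649 = 307.1 W/m².

307 W/m²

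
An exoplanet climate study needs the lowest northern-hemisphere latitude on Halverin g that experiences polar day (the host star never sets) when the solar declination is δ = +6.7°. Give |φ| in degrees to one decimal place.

|φ| = 83.3°

Polar day requires cos H₀ = −tan φ tan δ ≤ −1, i.e. tan φ tan δ ≥ 1.
The boundary is |tan φ| · |tan δ| = 1, so |φ| = 90° − |δ| = 90° − 6.7° = 83.3° in the northern hemisphere.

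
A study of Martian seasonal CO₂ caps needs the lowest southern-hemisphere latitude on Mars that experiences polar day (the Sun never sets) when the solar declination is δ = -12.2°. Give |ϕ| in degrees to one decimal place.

|ϕ| = 77.8°

Polar day requires cos h₀ = −tan ϕ tan δ ≤ −1, i.e. tan ϕ tan δ ≥ 1.
The boundary is |tan ϕ| · |tan δ| = 1, so |ϕ| = 90° − |δ| = 90° − 12.2° = 77.8° in the southern hemisphere.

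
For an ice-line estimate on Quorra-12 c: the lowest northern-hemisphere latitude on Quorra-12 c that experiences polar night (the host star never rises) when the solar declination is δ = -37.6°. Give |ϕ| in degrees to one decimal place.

Polar night requires cos h₀ = −tan ϕ tan δ ≥ 1, i.e. tan ϕ tan δ ≤ −1.
The boundary is |tan ϕ| · |tan δ| = 1, so |ϕ| = 90° − |δ| = 90° − 37.6° = 52.4° in the northern hemisphere.

|ϕ| = 52.4°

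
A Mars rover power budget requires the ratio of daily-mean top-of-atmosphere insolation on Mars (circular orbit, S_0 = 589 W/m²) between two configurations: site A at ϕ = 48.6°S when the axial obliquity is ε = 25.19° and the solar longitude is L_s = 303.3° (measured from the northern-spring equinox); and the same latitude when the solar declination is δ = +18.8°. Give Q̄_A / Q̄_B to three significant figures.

Q̄_A / Q̄_B ≈ 3.73

— Configuration A (ϕ=-48.6°):
Solar declination: sin δ = sin ε · sin L_s = sin 25.19° × sin 303.3° = -0.35574, so δ = -20.839°.
cos h₀ = −tan(-48.6°) tan(-20.839°) = -0.4317, h₀ = 2.0172 rad.
Bracket: h₀ sin ϕ sin δ + cos ϕ cos δ sin h₀ = 2.0172×-0.75011×-0.35574 + 0.66131×0.93459×0.90199 = 0.538278 + 0.557478 = 1.095756.
Q̄ = (S_0/π) × [bracket] = (589/π) × 1.095756 = 205.44 W/m².
— Configuration B (ϕ=-48.6°):
cos h₀ = −tan(-48.6°) tan(+18.800°) = 0.3861, h₀ = 1.1744 rad.
Bracket: h₀ sin ϕ sin δ + cos ϕ cos δ sin h₀ = 1.1744×-0.75011×0.32227 + 0.66131×0.94665×0.92244 = -0.283897 + 0.577474 = 0.293577.
Q̄ = (S_0/π) × [bracket] = (589/π) × 0.293577 = 55.041 W/m².
Ratio Q̄_A / Q̄_B = 205.44 / 55.041 = 3.732.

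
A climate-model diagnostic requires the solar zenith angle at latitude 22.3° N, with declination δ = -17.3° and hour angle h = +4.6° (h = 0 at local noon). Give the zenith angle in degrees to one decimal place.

θ_z = 39.9°

cos θ_z = sin φ sin δ + cos φ cos δ cos h = -0.112841 + 0.880509 = 0.767668.
θ_z = arccos(0.767668) = 39.9°.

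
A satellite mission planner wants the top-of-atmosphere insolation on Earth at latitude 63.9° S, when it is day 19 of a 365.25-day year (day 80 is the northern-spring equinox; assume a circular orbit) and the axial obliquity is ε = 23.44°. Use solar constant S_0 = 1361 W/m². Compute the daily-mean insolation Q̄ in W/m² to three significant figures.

Solar longitude: L_s = 360° × (19 − 80)/365.25 = -60.123°, i.e. -60.123° + 360° = 299.877°.
sin δ = sin 23.44° × sin 299.877° = -0.34492, so δ = -20.177°.
cos h₀ = −tan(-63.9°) tan(-20.177°) = -0.7501, h₀ = 2.4190 rad.
Bracket: h₀ sin ϕ sin δ + cos ϕ cos δ sin h₀ = 2.4190×-0.89803×-0.34492 + 0.43994×0.93863×0.66132 = 0.749282 + 0.273086 = 1.022368.
Q̄ = (S_0/π) × [bracket] = (1361/π) × 1.022368 = 442.9 W/m².

Q̄ ≈ 443 W/m²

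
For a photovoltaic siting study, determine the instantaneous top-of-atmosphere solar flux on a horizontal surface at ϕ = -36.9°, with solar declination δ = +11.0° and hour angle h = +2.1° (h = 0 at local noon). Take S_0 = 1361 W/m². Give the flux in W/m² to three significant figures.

cos θ_z = sin ϕ sin δ + cos ϕ cos δ cos h = -0.114566 + 0.784465 = 0.669899.
Flux = S_0 · cos θ_z = 1361 × 0.669899 = 911.7 W/m².

912 W/m²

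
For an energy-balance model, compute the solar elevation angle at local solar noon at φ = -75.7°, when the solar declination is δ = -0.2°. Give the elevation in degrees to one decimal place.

14.5°

At local noon the hour angle is zero, so the zenith angle equals |φ − δ| = |-75.7° − (-0.200°)| = 75.500°.
Elevation = 90° − 75.500° = 14.5°.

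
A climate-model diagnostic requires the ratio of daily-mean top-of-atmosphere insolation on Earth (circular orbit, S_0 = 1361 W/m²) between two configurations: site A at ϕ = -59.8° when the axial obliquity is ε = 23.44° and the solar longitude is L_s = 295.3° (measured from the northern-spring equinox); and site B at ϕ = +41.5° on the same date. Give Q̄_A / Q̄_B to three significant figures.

— Configuration A (ϕ=-59.8°):
Solar declination: sin δ = sin ε · sin L_s = sin 23.44° × sin 295.3° = -0.35963, so δ = -21.078°.
cos h₀ = −tan(-59.8°) tan(-21.078°) = -0.6622, h₀ = 2.2946 rad.
Bracket: h₀ sin ϕ sin δ + cos ϕ cos δ sin h₀ = 2.2946×-0.86427×-0.35963 + 0.50302×0.93309×0.74931 = 0.713202 + 0.351698 = 1.064900.
Q̄ = (S_0/π) × [bracket] = (1361/π) × 1.064900 = 461.34 W/m².
— Configuration B (ϕ=+41.5°):
cos h₀ = −tan(+41.5°) tan(-21.078°) = 0.3410, h₀ = 1.2228 rad.
Bracket: h₀ sin ϕ sin δ + cos ϕ cos δ sin h₀ = 1.2228×0.66262×-0.35963 + 0.74896×0.93309×0.94007 = -0.291391 + 0.656965 = 0.365574.
Q̄ = (S_0/π) × [bracket] = (1361/π) × 0.365574 = 158.37 W/m².
Ratio Q̄_A / Q̄_B = 461.34 / 158.37 = 2.913.

Q̄_A / Q̄_B ≈ 2.91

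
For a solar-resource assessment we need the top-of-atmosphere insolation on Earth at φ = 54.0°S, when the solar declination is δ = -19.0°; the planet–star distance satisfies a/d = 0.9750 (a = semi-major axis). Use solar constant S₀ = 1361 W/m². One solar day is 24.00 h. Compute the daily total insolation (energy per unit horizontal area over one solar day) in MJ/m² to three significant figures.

cos H₀ = −tan(-54.0°) tan(-19.000°) = -0.4739, H₀ = 2.0645 rad.
Bracket: H₀ sin φ sin δ + cos φ cos δ sin H₀ = 2.0645×-0.80902×-0.32557 + 0.58779×0.94552×0.88056 = 0.543774 + 0.489386 = 1.033160.
Inverse-square distance factor (a/d)² = 0.9750² = 0.950625.
Q̄ = (S₀/π) × 0.950625 × [bracket] = (1361/π) × 0.950625 × 1.033160 = 425.49 W/m².
Daily total = Q̄ × 24.00 h × 3600 s/h = 425.49 × 24.00 × 3600 / 10⁶ = 36.76 MJ/m².

36.8 MJ/m²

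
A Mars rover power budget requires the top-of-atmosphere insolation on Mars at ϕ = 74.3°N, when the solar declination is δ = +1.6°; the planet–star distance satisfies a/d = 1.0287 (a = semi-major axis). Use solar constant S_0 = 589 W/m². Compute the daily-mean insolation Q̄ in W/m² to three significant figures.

cos h₀ = −tan(+74.3°) tan(+1.600°) = -0.0994, h₀ = 1.6703 rad.
Bracket: h₀ sin ϕ sin δ + cos ϕ cos δ sin h₀ = 1.6703×0.96269×0.02792 + 0.27060×0.99961×0.99505 = 0.044895 + 0.269156 = 0.314051.
Inverse-square distance factor (a/d)² = 1.0287² = 1.058224.
Q̄ = (S_0/π) × 1.058224 × [bracket] = (589/π) × 1.058224 × 0.314051 = 62.31 W/m².

Q̄ ≈ 62.3 W/m²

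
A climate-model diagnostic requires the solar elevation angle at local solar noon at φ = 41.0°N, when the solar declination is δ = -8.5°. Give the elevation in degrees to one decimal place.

At local noon the hour angle is zero, so the zenith angle equals |φ − δ| = |+41.0° − (-8.500°)| = 49.500°.
Elevation = 90° − 49.500° = 40.5°.

40.5°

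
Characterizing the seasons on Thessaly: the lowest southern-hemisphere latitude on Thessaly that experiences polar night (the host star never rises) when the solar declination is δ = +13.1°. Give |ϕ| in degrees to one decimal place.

|ϕ| = 76.9°

Polar night requires cos h₀ = −tan ϕ tan δ ≥ 1, i.e. tan ϕ tan δ ≤ −1.
The boundary is |tan ϕ| · |tan δ| = 1, so |ϕ| = 90° − |δ| = 90° − 13.1° = 76.9° in the southern hemisphere.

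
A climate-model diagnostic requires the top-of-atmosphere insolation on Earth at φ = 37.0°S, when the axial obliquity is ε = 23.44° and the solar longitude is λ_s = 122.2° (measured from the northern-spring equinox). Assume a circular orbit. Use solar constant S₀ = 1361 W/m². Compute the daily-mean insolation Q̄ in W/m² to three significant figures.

Solar declination: sin δ = sin ε · sin λ_s = sin 23.44° × sin 122.2° = 0.33661, so δ = +19.670°.
cos H₀ = −tan(-37.0°) tan(+19.670°) = 0.2694, H₀ = 1.2981 rad.
Bracket: H₀ sin φ sin δ + cos φ cos δ sin H₀ = 1.2981×-0.60182×0.33661 + 0.79864×0.94165×0.96304 = -0.262967 + 0.724244 = 0.461277.
Q̄ = (S₀/π) × [bracket] = (1361/π) × 0.461277 = 199.8 W/m².

Q̄ ≈ 200 W/m²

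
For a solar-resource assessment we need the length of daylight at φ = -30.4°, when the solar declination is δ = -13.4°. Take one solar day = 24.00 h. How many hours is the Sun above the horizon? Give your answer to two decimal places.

13.07 h

cos H₀ = −tan φ · tan δ = −tan(-30.4°) × tan(-13.400°) = -0.1398, so H₀ = 1.7110 rad = 98.03°.
Daylight = 2H₀/(2π) × 24.00 h = (1.7110/π) × 24.00 = 13.07 h.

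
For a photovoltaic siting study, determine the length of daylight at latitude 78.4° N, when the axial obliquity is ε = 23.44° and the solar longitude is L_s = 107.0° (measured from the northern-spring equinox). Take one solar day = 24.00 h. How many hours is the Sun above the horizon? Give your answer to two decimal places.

24.00 h

Solar declination: sin δ = sin ε · sin L_s = sin 23.44° × sin 107.0° = 0.38041, so δ = +22.359°.
Sunrise equation: cos h₀ = −tan ϕ · tan δ = -2.0038 ≤ −1, so the Sun never sets (polar day) and h₀ = π.
Daylight = 2h₀/(2π) × 24.00 h = (3.1416/π) × 24.00 = 24.00 h.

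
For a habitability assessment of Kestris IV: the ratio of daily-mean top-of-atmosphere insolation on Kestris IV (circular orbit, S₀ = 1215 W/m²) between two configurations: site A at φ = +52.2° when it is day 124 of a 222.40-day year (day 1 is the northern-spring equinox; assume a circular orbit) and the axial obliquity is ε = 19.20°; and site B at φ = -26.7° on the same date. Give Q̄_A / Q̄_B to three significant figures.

Q̄_A / Q̄_B ≈ 0.499

— Configuration A (φ=+52.2°):
Solar longitude: λ_s = 360° × (124 − 1)/222.40 = 199.101°.
sin δ = sin 19.20° × sin 199.101° = -0.10761, so δ = -6.178°.
cos H₀ = −tan(+52.2°) tan(-6.178°) = 0.1395, H₀ = 1.4308 rad.
Bracket: H₀ sin φ sin δ + cos φ cos δ sin H₀ = 1.4308×0.79016×-0.10761 + 0.61291×0.99419×0.99022 = -0.121660 + 0.603390 = 0.481730.
Q̄ = (S₀/π) × [bracket] = (1215/π) × 0.481730 = 186.31 W/m².
— Configuration B (φ=-26.7°):
cos H₀ = −tan(-26.7°) tan(-6.178°) = -0.0544, H₀ = 1.6253 rad.
Bracket: H₀ sin φ sin δ + cos φ cos δ sin H₀ = 1.6253×-0.44932×-0.10761 + 0.89337×0.99419×0.99852 = 0.078585 + 0.886865 = 0.965450.
Q̄ = (S₀/π) × [bracket] = (1215/π) × 0.965450 = 373.38 W/m².
Ratio Q̄_A / Q̄_B = 186.31 / 373.38 = 0.4990.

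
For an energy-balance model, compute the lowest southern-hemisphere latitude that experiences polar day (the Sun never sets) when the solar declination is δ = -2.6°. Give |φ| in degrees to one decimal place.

|φ| = 87.4°

Polar day requires cos H₀ = −tan φ tan δ ≤ −1, i.e. tan φ tan δ ≥ 1.
The boundary is |tan φ| · |tan δ| = 1, so |φ| = 90° − |δ| = 90° − 2.6° = 87.4° in the southern hemisphere.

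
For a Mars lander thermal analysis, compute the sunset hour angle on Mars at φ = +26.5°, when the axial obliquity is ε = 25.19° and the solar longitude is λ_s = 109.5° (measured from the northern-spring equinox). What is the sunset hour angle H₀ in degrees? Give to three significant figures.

H₀ = 103°

Solar declination: sin δ = sin ε · sin λ_s = sin 25.19° × sin 109.5° = 0.40121, so δ = +23.654°.
cos H₀ = −tan φ · tan δ = −tan(+26.5°) × tan(+23.654°) = -0.2184, so H₀ = 1.7910 rad = 102.61°.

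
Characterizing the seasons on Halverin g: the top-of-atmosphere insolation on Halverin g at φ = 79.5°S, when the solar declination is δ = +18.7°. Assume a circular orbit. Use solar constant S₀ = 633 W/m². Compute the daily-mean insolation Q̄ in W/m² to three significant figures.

Q̄ ≈ 0.00 W/m²

cos H₀ = −tan(-79.5°) tan(+18.700°) = 1.8263 ≥ 1 ⇒ polar night, H₀ = 0 and Q̄ = 0.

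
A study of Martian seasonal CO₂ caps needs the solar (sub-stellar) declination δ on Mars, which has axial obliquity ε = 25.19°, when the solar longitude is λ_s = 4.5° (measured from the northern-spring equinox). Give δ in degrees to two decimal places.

sin δ = sin ε · sin λ_s = sin 25.19° × sin 4.5° = 0.033394.
δ = arcsin(0.033394) = +1.91°.

δ = +1.91°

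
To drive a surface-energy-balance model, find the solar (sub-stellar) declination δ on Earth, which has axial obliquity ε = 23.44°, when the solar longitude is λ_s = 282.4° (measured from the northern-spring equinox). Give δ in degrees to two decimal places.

δ = -22.86°

sin δ = sin ε · sin λ_s = sin 23.44° × sin 282.4° = -0.388509.
δ = arcsin(-0.388509) = -22.86°.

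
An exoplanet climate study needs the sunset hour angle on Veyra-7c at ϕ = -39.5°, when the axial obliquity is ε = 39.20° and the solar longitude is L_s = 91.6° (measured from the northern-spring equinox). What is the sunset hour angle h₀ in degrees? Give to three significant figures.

h₀ = 47.8°

Solar declination: sin δ = sin ε · sin L_s = sin 39.20° × sin 91.6° = 0.63178, so δ = +39.182°.
cos h₀ = −tan ϕ · tan δ = −tan(-39.5°) × tan(+39.182°) = 0.6719, so h₀ = 0.8341 rad = 47.79°.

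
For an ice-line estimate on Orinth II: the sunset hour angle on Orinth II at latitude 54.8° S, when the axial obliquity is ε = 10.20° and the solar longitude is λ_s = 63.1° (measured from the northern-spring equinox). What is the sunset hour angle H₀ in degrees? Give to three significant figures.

Solar declination: sin δ = sin ε · sin λ_s = sin 10.20° × sin 63.1° = 0.15792, so δ = +9.086°.
cos H₀ = −tan φ · tan δ = −tan(-54.8°) × tan(+9.086°) = 0.2267, so H₀ = 1.3421 rad = 76.90°.

H₀ = 76.9°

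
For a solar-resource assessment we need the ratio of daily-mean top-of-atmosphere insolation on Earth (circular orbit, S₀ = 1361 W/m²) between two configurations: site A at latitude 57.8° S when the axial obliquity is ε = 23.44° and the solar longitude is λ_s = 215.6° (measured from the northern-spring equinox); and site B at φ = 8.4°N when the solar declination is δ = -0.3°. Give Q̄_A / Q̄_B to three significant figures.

— Configuration A (φ=-57.8°):
Solar declination: sin δ = sin ε · sin λ_s = sin 23.44° × sin 215.6° = -0.23156, so δ = -13.389°.
cos H₀ = −tan(-57.8°) tan(-13.389°) = -0.3780, H₀ = 1.9584 rad.
Bracket: H₀ sin φ sin δ + cos φ cos δ sin H₀ = 1.9584×-0.84619×-0.23156 + 0.53288×0.97282×0.92581 = 0.383736 + 0.479936 = 0.863672.
Q̄ = (S₀/π) × [bracket] = (1361/π) × 0.863672 = 374.16 W/m².
— Configuration B (φ=+8.4°):
cos H₀ = −tan(+8.4°) tan(-0.300°) = 0.0008, H₀ = 1.5700 rad.
Bracket: H₀ sin φ sin δ + cos φ cos δ sin H₀ = 1.5700×0.14608×-0.00524 + 0.98927×0.99999×1.00000 = -0.001202 + 0.989260 = 0.988058.
Q̄ = (S₀/π) × [bracket] = (1361/π) × 0.988058 = 428.05 W/m².
Ratio Q̄_A / Q̄_B = 374.16 / 428.05 = 0.8741.

Q̄_A / Q̄_B ≈ 0.874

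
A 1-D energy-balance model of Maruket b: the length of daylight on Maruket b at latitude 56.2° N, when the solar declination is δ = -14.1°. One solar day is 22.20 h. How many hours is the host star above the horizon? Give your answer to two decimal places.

8.38 h

cos h₀ = −tan ϕ · tan δ = −tan(+56.2°) × tan(-14.100°) = 0.3752, so h₀ = 1.1862 rad = 67.96°.
Daylight = 2h₀/(2π) × 22.20 h = (1.1862/π) × 22.20 = 8.38 h.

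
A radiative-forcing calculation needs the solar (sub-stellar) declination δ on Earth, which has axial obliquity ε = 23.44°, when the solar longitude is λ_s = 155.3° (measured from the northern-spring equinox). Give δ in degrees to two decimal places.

δ = +9.57°

sin δ = sin ε · sin λ_s = sin 23.44° × sin 155.3° = 0.166223.
δ = arcsin(0.166223) = +9.57°.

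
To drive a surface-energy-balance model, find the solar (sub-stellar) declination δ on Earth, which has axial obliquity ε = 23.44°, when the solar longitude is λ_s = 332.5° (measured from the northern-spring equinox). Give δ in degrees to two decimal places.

sin δ = sin ε · sin λ_s = sin 23.44° × sin 332.5° = -0.183678.
δ = arcsin(-0.183678) = -10.58°.

δ = -10.58°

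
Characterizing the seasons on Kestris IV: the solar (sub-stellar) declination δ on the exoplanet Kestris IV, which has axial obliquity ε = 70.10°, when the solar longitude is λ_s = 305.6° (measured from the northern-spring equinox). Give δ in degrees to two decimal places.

δ = -49.87°

sin δ = sin ε · sin λ_s = sin 70.10° × sin 305.6° = -0.764549.
δ = arcsin(-0.764549) = -49.87°.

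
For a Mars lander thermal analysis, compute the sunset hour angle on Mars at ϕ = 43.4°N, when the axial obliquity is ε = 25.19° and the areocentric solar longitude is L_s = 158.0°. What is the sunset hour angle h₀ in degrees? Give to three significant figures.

sin δ = sin 25.19° × sin 158.0° = 0.15944, so δ = +9.174°.
cos h₀ = −tan ϕ · tan δ = −tan(+43.4°) × tan(+9.174°) = -0.1527, so h₀ = 1.7241 rad = 98.79°.

h₀ = 98.8°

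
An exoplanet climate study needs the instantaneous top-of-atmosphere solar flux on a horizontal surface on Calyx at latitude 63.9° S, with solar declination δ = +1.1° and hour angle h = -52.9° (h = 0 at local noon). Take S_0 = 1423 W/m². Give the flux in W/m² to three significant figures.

cos θ_z = sin ϕ sin δ + cos ϕ cos δ cos h = -0.017240 + 0.265326 = 0.248086.
Flux = S_0 · cos θ_z = 1423 × 0.248086 = 353.0 W/m².

353 W/m²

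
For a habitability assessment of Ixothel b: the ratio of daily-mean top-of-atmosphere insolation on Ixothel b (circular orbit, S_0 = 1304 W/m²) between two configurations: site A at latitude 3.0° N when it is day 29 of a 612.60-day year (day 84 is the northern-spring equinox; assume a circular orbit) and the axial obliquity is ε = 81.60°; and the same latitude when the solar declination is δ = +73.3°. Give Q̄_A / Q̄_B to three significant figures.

Q̄_A / Q̄_B ≈ 2.17

— Configuration A (ϕ=+3.0°):
Solar longitude: L_s = 360° × (29 − 84)/612.60 = -32.321°, i.e. -32.321° + 360° = 327.679°.
sin δ = sin 81.60° × sin 327.679° = -0.52893, so δ = -31.933°.
cos h₀ = −tan(+3.0°) tan(-31.933°) = 0.0327, h₀ = 1.5381 rad.
Bracket: h₀ sin ϕ sin δ + cos ϕ cos δ sin h₀ = 1.5381×0.05234×-0.52893 + 0.99863×0.84867×0.99947 = -0.042581 + 0.847058 = 0.804477.
Q̄ = (S_0/π) × [bracket] = (1304/π) × 0.804477 = 333.92 W/m².
— Configuration B (ϕ=+3.0°):
cos h₀ = −tan(+3.0°) tan(+73.300°) = -0.1747, h₀ = 1.7464 rad.
Bracket: h₀ sin ϕ sin δ + cos ϕ cos δ sin h₀ = 1.7464×0.05234×0.95782 + 0.99863×0.28736×0.98462 = 0.087551 + 0.282553 = 0.370104.
Q̄ = (S_0/π) × [bracket] = (1304/π) × 0.370104 = 153.62 W/m².
Ratio Q̄_A / Q̄_B = 333.92 / 153.62 = 2.174.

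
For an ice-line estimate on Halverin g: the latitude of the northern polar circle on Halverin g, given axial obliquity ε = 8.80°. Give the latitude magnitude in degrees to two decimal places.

The polar circle is the lowest latitude that experiences at least one full rotation of continuous daylight at the northern-summer solstice; it lies at |φ| = 90° − ε = 90° − 8.80° = 81.20°.

81.20°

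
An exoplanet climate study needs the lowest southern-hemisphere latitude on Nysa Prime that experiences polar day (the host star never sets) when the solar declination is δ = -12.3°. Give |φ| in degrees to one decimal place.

|φ| = 77.7°

Polar day requires cos H₀ = −tan φ tan δ ≤ −1, i.e. tan φ tan δ ≥ 1.
The boundary is |tan φ| · |tan δ| = 1, so |φ| = 90° − |δ| = 90° − 12.3° = 77.7° in the southern hemisphere.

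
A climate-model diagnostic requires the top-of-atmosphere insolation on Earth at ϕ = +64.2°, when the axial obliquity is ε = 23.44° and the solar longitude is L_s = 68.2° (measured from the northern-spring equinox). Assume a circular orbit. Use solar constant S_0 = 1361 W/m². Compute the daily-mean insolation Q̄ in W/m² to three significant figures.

Solar declination: sin δ = sin ε · sin L_s = sin 23.44° × sin 68.2° = 0.36934, so δ = +21.675°.
cos h₀ = −tan(+64.2°) tan(+21.675°) = -0.8221, h₀ = 2.5360 rad.
Bracket: h₀ sin ϕ sin δ + cos ϕ cos δ sin h₀ = 2.5360×0.90032×0.36934 + 0.43523×0.92929×0.56927 = 0.843281 + 0.230244 = 1.073525.
Q̄ = (S_0/π) × [bracket] = (1361/π) × 1.073525 = 465.1 W/m².

Q̄ ≈ 465 W/m²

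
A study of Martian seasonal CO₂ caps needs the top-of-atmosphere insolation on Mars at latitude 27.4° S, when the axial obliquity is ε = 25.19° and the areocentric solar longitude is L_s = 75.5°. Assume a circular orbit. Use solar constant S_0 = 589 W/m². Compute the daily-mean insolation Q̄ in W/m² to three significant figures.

sin δ = sin 25.19° × sin 75.5° = 0.41206, so δ = +24.335°.
cos h₀ = −tan(-27.4°) tan(+24.335°) = 0.2344, h₀ = 1.3342 rad.
Bracket: h₀ sin ϕ sin δ + cos ϕ cos δ sin h₀ = 1.3342×-0.46020×0.41206 + 0.88782×0.91115×0.97214 = -0.253004 + 0.786400 = 0.533396.
Q̄ = (S_0/π) × [bracket] = (589/π) × 0.533396 = 100.0 W/m².

Q̄ ≈ 100 W/m²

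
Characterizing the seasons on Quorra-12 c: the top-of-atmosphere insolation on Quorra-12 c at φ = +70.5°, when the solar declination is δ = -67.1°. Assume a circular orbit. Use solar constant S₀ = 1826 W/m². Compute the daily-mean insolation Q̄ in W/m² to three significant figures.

cos H₀ = −tan(+70.5°) tan(-67.100°) = 6.6851 ≥ 1 ⇒ polar night, H₀ = 0 and Q̄ = 0.

Q̄ ≈ 0.00 W/m²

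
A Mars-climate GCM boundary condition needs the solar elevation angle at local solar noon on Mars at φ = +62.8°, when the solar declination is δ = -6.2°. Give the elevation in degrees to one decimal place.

At local noon the hour angle is zero, so the zenith angle equals |φ − δ| = |+62.8° − (-6.200°)| = 69.000°.
Elevation = 90° − 69.000° = 21.0°.

21.0°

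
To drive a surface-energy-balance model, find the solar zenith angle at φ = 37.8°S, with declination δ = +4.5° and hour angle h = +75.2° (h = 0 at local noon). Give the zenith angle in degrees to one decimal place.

cos θ_z = sin φ sin δ + cos φ cos δ cos h = -0.048088 + 0.201220 = 0.153132.
θ_z = arccos(0.153132) = 81.2°.

θ_z = 81.2°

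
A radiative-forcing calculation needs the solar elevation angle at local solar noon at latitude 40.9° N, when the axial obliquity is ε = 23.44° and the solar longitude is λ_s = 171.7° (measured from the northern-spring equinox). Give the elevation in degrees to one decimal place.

Solar declination: sin δ = sin ε · sin λ_s = sin 23.44° × sin 171.7° = 0.05742, so δ = +3.292°.
At local noon the hour angle is zero, so the zenith angle equals |φ − δ| = |+40.9° − (+3.292°)| = 37.608°.
Elevation = 90° − 37.608° = 52.4°.

52.4°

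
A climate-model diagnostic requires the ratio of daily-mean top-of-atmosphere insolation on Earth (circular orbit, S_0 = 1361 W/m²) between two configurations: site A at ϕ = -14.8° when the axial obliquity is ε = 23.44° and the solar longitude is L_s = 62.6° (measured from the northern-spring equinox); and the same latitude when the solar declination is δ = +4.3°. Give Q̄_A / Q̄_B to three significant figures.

Q̄_A / Q̄_B ≈ 0.821

— Configuration A (ϕ=-14.8°):
Solar declination: sin δ = sin ε · sin L_s = sin 23.44° × sin 62.6° = 0.35316, so δ = +20.681°.
cos h₀ = −tan(-14.8°) tan(+20.681°) = 0.0997, h₀ = 1.4709 rad.
Bracket: h₀ sin ϕ sin δ + cos ϕ cos δ sin h₀ = 1.4709×-0.25545×0.35316 + 0.96682×0.93556×0.99501 = -0.132697 + 0.900005 = 0.767308.
Q̄ = (S_0/π) × [bracket] = (1361/π) × 0.767308 = 332.41 W/m².
— Configuration B (ϕ=-14.8°):
cos h₀ = −tan(-14.8°) tan(+4.300°) = 0.0199, h₀ = 1.5509 rad.
Bracket: h₀ sin ϕ sin δ + cos ϕ cos δ sin h₀ = 1.5509×-0.25545×0.07498 + 0.96682×0.99719×0.99980 = -0.029705 + 0.963910 = 0.934205.
Q̄ = (S_0/π) × [bracket] = (1361/π) × 0.934205 = 404.72 W/m².
Ratio Q̄_A / Q̄_B = 332.41 / 404.72 = 0.8213.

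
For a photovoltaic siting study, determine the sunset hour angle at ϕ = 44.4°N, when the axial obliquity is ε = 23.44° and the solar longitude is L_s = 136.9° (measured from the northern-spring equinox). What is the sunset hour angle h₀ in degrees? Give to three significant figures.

h₀ = 106°

Solar declination: sin δ = sin ε · sin L_s = sin 23.44° × sin 136.9° = 0.27180, so δ = +15.771°.
cos h₀ = −tan ϕ · tan δ = −tan(+44.4°) × tan(+15.771°) = -0.2766, so h₀ = 1.8510 rad = 106.06°.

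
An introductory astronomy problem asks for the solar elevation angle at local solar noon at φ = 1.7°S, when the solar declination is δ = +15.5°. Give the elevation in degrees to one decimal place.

At local noon the hour angle is zero, so the zenith angle equals |φ − δ| = |-1.7° − (+15.500°)| = 17.200°.
Elevation = 90° − 17.200° = 72.8°.

72.8°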